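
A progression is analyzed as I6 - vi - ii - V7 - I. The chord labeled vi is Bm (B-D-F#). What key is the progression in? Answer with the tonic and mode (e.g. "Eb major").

D major

vi is given as B-D-F# — a minor triad with root B.
Counting down 5 scale steps from B places the tonic on D; a minor triad on degree 6 is diatonic only in major.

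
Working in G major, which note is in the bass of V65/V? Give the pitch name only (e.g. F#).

C#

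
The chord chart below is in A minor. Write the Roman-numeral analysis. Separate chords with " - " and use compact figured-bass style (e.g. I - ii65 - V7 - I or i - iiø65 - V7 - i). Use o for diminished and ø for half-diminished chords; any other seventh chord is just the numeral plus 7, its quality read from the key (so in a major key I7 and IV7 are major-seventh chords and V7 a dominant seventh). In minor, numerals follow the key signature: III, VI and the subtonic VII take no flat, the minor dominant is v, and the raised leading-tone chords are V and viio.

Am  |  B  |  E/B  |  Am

Am: root A is the tonic; minor triad there is i.
B: a major triad on B, the applied dominant of V → V/V.
E/B: root E is the dominant; major triad there is V64.
Am has root A, degree 1 in A minor, so i.

i - V/V - V64 - i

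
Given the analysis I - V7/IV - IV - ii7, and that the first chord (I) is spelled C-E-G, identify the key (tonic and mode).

The anchor chord is a major triad on C, labeled I.
If C is scale degree 1 and the mode makes that degree carry a major triad, the tonic is C and the mode is major.

C major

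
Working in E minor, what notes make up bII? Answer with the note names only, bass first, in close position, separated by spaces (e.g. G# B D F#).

bII is the Neapolitan chord — a major triad on the lowered second degree. In E minor that root is F.
So the chord is F-A-C.

F A C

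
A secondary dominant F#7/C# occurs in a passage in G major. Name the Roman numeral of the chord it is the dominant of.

iii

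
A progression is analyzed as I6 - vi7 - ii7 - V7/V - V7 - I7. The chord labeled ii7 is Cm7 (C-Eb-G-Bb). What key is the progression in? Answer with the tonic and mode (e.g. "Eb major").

The anchor chord is a minor seventh chord on C, labeled ii7.
Counting down one scale step from C places the tonic on Bb; a minor seventh chord on degree 2 is diatonic only in major.

Bb major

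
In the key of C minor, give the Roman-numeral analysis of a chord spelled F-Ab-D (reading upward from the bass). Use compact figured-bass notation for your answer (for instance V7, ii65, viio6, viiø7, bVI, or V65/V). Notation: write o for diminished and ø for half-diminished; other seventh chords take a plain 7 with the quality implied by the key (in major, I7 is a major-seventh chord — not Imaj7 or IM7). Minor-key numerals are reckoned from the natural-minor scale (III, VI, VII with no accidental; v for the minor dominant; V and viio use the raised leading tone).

iio6

Stacked in thirds the chord is D-F-Ab: a diminished triad on D.
D is scale degree 2 in C minor, and a diminished triad on that degree is written iio.
With F in the bass the chord is in first inversion, so the figured bass is 6.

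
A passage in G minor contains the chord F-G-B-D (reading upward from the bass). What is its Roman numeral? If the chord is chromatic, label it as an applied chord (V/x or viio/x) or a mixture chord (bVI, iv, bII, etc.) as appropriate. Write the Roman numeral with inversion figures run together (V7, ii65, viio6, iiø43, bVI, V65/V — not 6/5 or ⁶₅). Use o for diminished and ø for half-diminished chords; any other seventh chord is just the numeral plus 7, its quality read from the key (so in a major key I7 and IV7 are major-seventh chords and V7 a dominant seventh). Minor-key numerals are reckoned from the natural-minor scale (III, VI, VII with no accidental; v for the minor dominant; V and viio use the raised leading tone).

V42/iv

The pitches G-B-D-F form a dominant seventh chord rooted on G.
G is not a diatonic chord root with this quality in G minor, but it lies a perfect fifth above C (iv), so the chord functions as an applied dominant of iv.
With F in the bass the chord is in third inversion, so the figured bass is 42.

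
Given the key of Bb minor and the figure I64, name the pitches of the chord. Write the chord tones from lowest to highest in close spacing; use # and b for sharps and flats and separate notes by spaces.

F Bb D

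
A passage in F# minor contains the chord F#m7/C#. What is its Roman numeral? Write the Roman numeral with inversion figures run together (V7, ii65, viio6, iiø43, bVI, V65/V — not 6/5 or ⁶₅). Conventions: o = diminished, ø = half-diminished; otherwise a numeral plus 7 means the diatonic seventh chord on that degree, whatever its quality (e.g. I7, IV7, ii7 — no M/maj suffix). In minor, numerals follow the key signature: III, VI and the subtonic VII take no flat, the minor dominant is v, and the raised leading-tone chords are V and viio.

i43

The pitches F#-A-C#-E form a minor seventh chord rooted on F#.
F# is scale degree 1 in F# minor, and a minor seventh chord on that degree is written i7.
With C# in the bass the chord is in second inversion, so the figured bass is 43.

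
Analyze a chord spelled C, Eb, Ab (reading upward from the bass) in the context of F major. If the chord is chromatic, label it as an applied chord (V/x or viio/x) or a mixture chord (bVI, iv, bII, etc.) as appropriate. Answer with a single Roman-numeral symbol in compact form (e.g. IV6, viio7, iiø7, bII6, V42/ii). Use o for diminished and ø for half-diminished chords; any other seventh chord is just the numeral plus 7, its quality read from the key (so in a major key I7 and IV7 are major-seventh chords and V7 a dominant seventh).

bIII6

Stacked in thirds the chord is Ab-C-Eb: a major triad on Ab.
Ab is the lowered third degree of F major (diatonic 3 would be A). This is a major triad on the lowered third degree, borrowed from the parallel minor.
With C in the bass the chord is in first inversion, so the figured bass is 6.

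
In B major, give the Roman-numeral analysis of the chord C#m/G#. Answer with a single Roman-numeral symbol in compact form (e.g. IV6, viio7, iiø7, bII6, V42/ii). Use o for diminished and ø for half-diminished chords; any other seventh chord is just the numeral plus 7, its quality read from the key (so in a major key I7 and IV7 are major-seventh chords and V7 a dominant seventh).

ii64

The pitches C#-E-G# form a minor triad rooted on C#.
In B major, C# is the supertonic; the diatonic minor triad there is ii.
With G# in the bass the chord is in second inversion, so the figured bass is 64.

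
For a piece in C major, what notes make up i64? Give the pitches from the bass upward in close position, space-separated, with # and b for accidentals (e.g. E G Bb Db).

G C Eb

i64 is the minor tonic, borrowed from the parallel minor. In C major that root is C.
So the chord is C-Eb-G, a minor triad.
The figured bass 64 indicates second inversion, placing the fifth (G) in the bass: G-C-Eb.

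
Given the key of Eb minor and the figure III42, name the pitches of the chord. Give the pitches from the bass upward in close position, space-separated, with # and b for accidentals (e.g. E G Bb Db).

In Eb minor, scale degree 3 is Gb, and the diatonic chord built there is a major seventh chord.
Stacking thirds from Gb gives Gb-Bb-Db-F.
The figured bass 42 indicates third inversion, placing the seventh (F) in the bass: F-Gb-Bb-Db.

F Gb Bb Db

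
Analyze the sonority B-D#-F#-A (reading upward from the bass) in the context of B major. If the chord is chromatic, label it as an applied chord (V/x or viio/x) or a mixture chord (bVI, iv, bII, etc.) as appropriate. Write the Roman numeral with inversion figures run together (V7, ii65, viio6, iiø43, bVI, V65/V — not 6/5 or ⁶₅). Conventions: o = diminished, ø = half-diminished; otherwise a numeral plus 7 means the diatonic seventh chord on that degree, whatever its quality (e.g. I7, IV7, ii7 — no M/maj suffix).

Stacked in thirds the chord is B-D#-F#-A: a dominant seventh chord on B.
B is not a diatonic chord root with this quality in B major, but it lies a perfect fifth above E (IV), so the chord functions as an applied dominant of IV.

V7/IV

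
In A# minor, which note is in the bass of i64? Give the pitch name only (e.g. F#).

E#

i in A# minor has root A#; the chord is A#-C#-E#.
The figure 64 means second inversion — the fifth is in the bass.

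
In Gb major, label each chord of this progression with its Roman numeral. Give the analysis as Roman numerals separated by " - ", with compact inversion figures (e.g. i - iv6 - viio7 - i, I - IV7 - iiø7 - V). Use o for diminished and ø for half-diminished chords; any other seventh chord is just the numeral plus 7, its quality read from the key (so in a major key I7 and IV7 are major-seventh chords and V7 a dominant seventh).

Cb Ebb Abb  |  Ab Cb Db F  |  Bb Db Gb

Cb-Ebb-Abb is non-diatonic — a major triad on the lowered supertonic (Abb): the Neapolitan sixth, bII6 (third, Cb, in the bass — hence the 6).
Ab-Cb-Db-F: dominant seventh chord on Db = scale degree 5 → V43.
Bb-Db-Gb has root Gb, degree 1 in Gb major, so I6.

bII6 - V43 - I6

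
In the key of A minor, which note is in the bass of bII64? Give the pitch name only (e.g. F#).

F

bII in A minor has root Bb; the chord is Bb-D-F.
The figure 64 means second inversion — the fifth is in the bass.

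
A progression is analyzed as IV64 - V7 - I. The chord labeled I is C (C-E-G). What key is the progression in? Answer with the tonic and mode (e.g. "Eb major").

C major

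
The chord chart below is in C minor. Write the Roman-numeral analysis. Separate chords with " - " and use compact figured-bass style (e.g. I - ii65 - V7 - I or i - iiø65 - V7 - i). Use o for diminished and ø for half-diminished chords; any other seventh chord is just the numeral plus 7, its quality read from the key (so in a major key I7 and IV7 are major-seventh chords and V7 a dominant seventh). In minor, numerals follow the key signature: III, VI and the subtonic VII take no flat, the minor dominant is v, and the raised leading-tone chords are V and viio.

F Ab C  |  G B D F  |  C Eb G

F-Ab-C: minor triad on F = scale degree 4 → iv.
G-B-D-F: root G is the dominant; dominant seventh chord there is V7.
C-Eb-G: minor triad on C = scale degree 1 → i.

iv - V7 - i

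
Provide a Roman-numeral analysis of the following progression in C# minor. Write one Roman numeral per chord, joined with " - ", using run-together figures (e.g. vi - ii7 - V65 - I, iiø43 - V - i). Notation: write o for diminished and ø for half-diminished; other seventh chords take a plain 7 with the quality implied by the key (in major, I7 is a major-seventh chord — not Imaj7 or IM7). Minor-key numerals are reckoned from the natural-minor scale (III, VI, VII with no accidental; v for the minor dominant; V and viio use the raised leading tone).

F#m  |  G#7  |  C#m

iv - V7 - i

F#m has root F#, degree 4 in C# minor, so iv.
G#7: root G# is the dominant; dominant seventh chord there is V7.
C#m has root C#, degree 1 in C# minor, so i.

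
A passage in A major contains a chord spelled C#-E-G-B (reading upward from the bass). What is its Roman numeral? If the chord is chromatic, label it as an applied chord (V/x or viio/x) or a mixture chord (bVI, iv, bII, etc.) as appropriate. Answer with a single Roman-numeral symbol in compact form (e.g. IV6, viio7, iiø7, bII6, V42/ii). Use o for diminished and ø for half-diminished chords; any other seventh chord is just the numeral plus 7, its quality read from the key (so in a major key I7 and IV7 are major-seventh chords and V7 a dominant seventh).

viiø7/IV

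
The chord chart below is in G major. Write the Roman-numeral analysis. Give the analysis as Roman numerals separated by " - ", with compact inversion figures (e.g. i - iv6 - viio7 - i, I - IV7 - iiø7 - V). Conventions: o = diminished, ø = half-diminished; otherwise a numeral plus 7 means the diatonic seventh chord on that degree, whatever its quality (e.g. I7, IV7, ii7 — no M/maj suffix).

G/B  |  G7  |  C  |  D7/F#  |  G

I6 - V7/IV - IV - V65 - I

G/B has root G, degree 1 in G major, so I6.
G7: chromatic; G is V of IV, so V7/IV.
C: root C is the subdominant; major triad there is IV.
D7/F# has root D, degree 5 in G major, so V65.
G: major triad on G = scale degree 1 → I.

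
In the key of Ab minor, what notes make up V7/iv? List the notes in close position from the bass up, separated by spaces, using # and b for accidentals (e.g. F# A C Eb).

Ab C Eb Gb

The slash means an applied dominant: we want the dominant of iv. In Ab minor, iv is Db minor, and its dominant is built on Ab.
Building a dominant seventh chord on Ab gives Ab-C-Eb-Gb.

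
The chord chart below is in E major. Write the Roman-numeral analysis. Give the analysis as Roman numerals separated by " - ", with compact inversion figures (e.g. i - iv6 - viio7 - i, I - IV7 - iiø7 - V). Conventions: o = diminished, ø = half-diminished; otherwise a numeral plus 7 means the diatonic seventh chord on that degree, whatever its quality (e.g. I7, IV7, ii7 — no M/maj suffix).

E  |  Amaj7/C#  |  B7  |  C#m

I - IV65 - V7 - vi

E: major triad on E = scale degree 1 → I.
Amaj7/C#: root A is the subdominant; major seventh chord there is IV65.
B7: dominant seventh chord on B = scale degree 5 → V7.
C#m: root C# is the submediant; minor triad there is vi.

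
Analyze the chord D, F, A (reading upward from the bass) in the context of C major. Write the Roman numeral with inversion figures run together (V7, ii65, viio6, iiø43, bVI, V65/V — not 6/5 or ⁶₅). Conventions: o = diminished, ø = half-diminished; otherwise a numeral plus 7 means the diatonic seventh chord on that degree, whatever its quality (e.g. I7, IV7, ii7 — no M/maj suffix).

The pitches D-F-A form a minor triad rooted on D.
D is scale degree 2 in C major, and a minor triad on that degree is written ii.

ii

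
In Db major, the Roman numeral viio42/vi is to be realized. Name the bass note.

Gb

The applied chord viio42/vi is rooted on A: A-C-Eb-Gb.
The figure 42 means third inversion — the seventh is in the bass.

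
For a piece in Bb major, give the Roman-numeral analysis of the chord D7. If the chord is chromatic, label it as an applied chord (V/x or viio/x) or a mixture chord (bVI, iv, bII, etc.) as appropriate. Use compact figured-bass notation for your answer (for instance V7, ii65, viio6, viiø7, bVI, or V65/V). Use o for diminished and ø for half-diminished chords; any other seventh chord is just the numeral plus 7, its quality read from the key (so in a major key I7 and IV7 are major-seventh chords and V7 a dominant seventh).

V7/vi

The pitches D-F#-A-C form a dominant seventh chord rooted on D.
D is not a diatonic chord root with this quality in Bb major, but it lies a perfect fifth above G (vi), so the chord functions as an applied dominant of vi.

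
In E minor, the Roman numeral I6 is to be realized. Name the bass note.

G#

I in E minor has root E; the chord is E-G#-B.
The figure 6 means first inversion — the third is in the bass.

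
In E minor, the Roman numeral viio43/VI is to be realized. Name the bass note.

F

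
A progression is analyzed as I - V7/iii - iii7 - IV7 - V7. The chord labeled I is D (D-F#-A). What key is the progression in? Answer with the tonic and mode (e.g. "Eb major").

D major

I is given as D-F#-A — a major triad with root D.
If D is scale degree 1 and the mode makes that degree carry a major triad, the tonic is D and the mode is major.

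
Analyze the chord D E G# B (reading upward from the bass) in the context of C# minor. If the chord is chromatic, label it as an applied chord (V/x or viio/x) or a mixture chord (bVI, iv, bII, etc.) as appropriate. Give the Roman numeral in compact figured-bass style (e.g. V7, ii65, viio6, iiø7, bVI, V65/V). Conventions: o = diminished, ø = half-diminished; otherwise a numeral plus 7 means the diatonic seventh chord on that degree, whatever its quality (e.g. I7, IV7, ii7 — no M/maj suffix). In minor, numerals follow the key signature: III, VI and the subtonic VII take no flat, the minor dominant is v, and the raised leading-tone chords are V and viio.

V42/VI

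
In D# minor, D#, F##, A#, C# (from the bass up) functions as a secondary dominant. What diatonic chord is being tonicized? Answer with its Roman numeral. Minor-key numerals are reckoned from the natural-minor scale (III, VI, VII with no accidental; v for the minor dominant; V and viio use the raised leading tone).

iv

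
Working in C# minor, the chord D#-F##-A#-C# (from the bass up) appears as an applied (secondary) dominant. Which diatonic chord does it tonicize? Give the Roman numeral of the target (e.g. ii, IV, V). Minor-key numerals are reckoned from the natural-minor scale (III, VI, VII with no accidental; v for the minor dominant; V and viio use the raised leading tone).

The chord is a dominant seventh chord on D#.
A dominant resolves down a perfect fifth: D# → G#. In C# minor, G# is scale degree 5, i.e. V.

V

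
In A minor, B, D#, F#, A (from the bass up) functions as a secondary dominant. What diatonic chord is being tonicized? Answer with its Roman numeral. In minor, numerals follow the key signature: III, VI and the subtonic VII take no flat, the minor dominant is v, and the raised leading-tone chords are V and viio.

V

The chord is a dominant seventh chord on B.
A dominant resolves down a perfect fifth: B → E. In A minor, E is scale degree 5, i.e. V.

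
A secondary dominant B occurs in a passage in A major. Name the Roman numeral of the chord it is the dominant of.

V

The chord is a major triad on B.
A dominant resolves down a perfect fifth: B → E. In A major, E is scale degree 5, i.e. V.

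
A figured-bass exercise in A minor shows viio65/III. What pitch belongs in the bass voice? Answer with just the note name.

The applied chord viio65/III is rooted on B: B-D-F-Ab.
The figure 65 means first inversion — the third is in the bass.

D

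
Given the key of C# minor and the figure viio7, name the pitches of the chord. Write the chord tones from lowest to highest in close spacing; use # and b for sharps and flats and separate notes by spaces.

In C# minor, the leading-tone chord is built on the raised seventh degree, B#.
That chord is spelled B#-D#-F#-A.

B# D# F# A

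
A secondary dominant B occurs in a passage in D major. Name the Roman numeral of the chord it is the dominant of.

ii

The chord is a major triad on B.
A dominant resolves down a perfect fifth: B → E. In D major, E is scale degree 2, i.e. ii.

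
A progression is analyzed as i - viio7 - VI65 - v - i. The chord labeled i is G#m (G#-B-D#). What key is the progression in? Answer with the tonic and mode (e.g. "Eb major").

i is given as G#-B-D# — a minor triad with root G#.
If G# is scale degree 1 and the mode makes that degree carry a minor triad, the tonic is G# and the mode is minor.

G# minor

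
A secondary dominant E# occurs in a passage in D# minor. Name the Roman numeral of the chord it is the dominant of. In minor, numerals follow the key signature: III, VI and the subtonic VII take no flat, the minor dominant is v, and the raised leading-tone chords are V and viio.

The chord is a major triad on E#.
A dominant resolves down a perfect fifth: E# → A#. In D# minor, A# is scale degree 5, i.e. V.

V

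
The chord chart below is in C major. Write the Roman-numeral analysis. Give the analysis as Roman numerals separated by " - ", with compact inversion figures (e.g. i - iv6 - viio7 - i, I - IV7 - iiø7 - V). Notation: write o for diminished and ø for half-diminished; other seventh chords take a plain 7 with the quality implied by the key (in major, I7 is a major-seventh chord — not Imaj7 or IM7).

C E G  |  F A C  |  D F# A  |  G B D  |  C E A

C-E-G has root C, degree 1 in C major, so I.
F-A-C: major triad on F = scale degree 4 → IV.
D-F#-A: a major triad on D, the applied dominant of V → V/V.
G-B-D: root G is the dominant; major triad there is V.
C-E-A: minor triad on A = scale degree 6 → vi6.

I - IV - V/V - V - vi6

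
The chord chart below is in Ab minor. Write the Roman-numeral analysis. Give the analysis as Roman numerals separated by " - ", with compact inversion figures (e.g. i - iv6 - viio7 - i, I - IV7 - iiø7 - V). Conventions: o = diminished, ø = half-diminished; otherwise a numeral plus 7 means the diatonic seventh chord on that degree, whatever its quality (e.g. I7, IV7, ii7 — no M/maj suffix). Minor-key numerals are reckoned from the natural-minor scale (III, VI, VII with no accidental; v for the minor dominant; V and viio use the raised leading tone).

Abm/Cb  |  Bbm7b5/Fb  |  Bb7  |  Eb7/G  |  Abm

Abm/Cb has root Ab, degree 1 in Ab minor, so i6.
Bbm7b5/Fb has root Bb, degree 2 in Ab minor, so iiø43.
Bb7: a dominant seventh chord on Bb, the applied dominant of V → V7/V.
Eb7/G: root Eb is the dominant; dominant seventh chord there is V65.
Abm: minor triad on Ab = scale degree 1 → i.

i6 - iiø43 - V7/V - V65 - i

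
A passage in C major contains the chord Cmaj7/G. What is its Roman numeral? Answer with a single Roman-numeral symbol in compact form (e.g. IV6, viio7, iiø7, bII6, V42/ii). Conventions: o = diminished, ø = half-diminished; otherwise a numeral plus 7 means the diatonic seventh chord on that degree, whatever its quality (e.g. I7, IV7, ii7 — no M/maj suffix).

I43

The pitches C-E-G-B form a major seventh chord rooted on C.
C is scale degree 1 in C major, and a major seventh chord on that degree is written I7.
With G in the bass the chord is in second inversion, so the figured bass is 43.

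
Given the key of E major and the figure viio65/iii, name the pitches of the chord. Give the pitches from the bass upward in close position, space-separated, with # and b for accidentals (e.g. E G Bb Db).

A# C# E F##

The slash marks an applied leading-tone chord: viio of iii. In E major, iii is G#, so the leading tone to it is F##, a half step below.
Building a fully diminished seventh chord on F## gives F##-A#-C#-E.
The figured bass 65 indicates first inversion, placing the third (A#) in the bass: A#-C#-E-F##.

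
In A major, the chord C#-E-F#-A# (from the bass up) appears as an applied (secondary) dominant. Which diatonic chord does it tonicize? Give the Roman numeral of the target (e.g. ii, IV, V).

ii

The chord is a dominant seventh chord on F#.
A dominant resolves down a perfect fifth: F# → B. In A major, B is scale degree 2, i.e. ii.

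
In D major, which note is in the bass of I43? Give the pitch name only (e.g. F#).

I in D major has root D; the chord is D-F#-A-C#.
The figure 43 means second inversion — the fifth is in the bass.

A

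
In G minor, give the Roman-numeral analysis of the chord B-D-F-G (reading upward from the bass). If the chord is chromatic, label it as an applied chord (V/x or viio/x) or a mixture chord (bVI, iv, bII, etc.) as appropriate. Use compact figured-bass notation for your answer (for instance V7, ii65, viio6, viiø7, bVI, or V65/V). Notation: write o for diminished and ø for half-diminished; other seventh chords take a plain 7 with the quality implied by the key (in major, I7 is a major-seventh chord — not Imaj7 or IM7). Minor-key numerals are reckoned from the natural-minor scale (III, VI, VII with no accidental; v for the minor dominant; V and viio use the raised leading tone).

V65/iv

Stacked in thirds the chord is G-B-D-F: a dominant seventh chord on G.
G is not a diatonic chord root with this quality in G minor, but it lies a perfect fifth above C (iv), so the chord functions as an applied dominant of iv.
With B in the bass the chord is in first inversion, so the figured bass is 65.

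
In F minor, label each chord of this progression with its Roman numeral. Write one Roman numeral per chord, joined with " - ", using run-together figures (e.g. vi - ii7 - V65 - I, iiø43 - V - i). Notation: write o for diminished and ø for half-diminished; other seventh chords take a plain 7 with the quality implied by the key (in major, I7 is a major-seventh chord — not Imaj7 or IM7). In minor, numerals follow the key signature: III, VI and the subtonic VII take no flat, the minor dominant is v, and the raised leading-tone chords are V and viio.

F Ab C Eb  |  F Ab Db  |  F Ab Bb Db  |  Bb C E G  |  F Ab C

F-Ab-C-Eb: root F is the tonic; minor seventh chord there is i7.
F-Ab-Db: major triad on Db = scale degree 6 → VI6.
F-Ab-Bb-Db: root Bb is the subdominant; minor seventh chord there is iv43.
Bb-C-E-G: dominant seventh chord on C = scale degree 5 → V42.
F-Ab-C: minor triad on F = scale degree 1 → i.

i7 - VI6 - iv43 - V42 - i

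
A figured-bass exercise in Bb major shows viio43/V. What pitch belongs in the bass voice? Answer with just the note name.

The applied chord viio43/V is rooted on E: E-G-Bb-Db.
The figure 43 means second inversion — the fifth is in the bass.

Bb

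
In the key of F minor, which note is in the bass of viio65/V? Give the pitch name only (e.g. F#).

D

The applied chord viio65/V is rooted on B: B-D-F-Ab.
The figure 65 means first inversion — the third is in the bass.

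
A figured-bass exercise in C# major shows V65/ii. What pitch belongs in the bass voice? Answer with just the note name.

The applied chord V65/ii is rooted on A#: A#-C##-E#-G#.
The figure 65 means first inversion — the third is in the bass.

C##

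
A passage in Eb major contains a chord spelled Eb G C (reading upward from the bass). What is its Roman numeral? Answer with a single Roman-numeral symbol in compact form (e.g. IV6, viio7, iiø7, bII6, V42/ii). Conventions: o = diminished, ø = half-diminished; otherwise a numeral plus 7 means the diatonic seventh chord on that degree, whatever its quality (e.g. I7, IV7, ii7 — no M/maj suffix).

The pitches C-Eb-G form a minor triad rooted on C.
C is scale degree 6 in Eb major, and a minor triad on that degree is written vi.
With Eb in the bass the chord is in first inversion, so the figured bass is 6.

vi6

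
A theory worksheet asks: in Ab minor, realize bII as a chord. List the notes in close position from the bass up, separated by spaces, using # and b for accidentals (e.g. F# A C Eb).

Scale degree 2 in Ab minor is Bb; lowering it a half step gives Bbb. bII is the Neapolitan chord — a major triad on the lowered second degree.
So the chord is Bbb-Db-Fb, a major triad.

Bbb Db Fb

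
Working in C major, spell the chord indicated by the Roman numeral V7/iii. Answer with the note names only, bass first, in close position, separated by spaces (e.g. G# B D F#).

The slash means an applied dominant: we want the dominant of iii. In C major, iii is E minor, and its dominant is built on B.
Building a dominant seventh chord on B gives B-D#-F#-A.

B D# F# A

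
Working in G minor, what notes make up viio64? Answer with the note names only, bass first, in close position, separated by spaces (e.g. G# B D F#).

C F# A

In G minor, the leading-tone chord is built on the raised seventh degree, F#.
That chord is spelled F#-A-C.
The figured bass 64 indicates second inversion, placing the fifth (C) in the bass: C-F#-A.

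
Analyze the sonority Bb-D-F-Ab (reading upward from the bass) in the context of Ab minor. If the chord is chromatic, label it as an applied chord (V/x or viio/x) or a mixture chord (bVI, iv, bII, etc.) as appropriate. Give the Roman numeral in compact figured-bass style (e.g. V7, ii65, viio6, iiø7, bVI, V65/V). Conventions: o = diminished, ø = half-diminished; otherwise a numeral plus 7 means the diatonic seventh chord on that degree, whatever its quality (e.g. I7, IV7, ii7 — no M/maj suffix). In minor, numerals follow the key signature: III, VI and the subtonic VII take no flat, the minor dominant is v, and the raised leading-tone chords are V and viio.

Stacked in thirds the chord is Bb-D-F-Ab: a dominant seventh chord on Bb.
Bb is not a diatonic chord root with this quality in Ab minor, but it lies a perfect fifth above Eb (V), so the chord functions as an applied dominant of V.

V7/V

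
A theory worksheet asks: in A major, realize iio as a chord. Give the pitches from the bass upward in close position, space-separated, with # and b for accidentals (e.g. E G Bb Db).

B D F

iio is the diminished supertonic triad, borrowed from the parallel minor. In A major that root is B.
So the chord is B-D-F, a diminished triad.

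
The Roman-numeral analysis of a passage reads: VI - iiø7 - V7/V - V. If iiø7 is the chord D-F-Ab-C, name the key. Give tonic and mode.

C minor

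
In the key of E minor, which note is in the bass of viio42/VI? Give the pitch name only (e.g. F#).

Ab

The applied chord viio42/VI is rooted on B: B-D-F-Ab.
The figure 42 means third inversion — the seventh is in the bass.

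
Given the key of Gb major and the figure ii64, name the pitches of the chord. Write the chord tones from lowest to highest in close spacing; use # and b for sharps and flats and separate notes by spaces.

Eb Ab Cb

In Gb major, the second degree is Ab, and the diatonic chord built there is a minor triad.
That chord is spelled Ab-Cb-Eb.
The figured bass 64 indicates second inversion, placing the fifth (Eb) in the bass: Eb-Ab-Cb.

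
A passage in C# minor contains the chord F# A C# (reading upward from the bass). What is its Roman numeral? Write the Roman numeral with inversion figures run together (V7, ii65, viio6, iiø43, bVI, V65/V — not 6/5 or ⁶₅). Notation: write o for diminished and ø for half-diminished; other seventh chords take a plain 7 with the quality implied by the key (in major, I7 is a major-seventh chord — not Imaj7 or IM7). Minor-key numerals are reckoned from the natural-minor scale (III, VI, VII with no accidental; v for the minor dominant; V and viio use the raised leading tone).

iv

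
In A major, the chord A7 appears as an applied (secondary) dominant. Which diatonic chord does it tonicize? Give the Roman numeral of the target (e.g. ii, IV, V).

IV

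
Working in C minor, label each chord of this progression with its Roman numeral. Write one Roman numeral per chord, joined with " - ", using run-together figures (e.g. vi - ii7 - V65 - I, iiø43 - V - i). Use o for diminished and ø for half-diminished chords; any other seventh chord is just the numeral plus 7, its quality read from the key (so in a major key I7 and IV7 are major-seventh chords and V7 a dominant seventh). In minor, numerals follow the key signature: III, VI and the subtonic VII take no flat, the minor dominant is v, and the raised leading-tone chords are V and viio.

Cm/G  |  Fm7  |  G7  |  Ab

i64 - iv7 - V7 - VI

Cm/G: minor triad on C = scale degree 1 → i64.
Fm7: minor seventh chord on F = scale degree 4 → iv7.
G7 has root G, degree 5 in C minor, so V7.
Ab: root Ab is the submediant; major triad there is VI.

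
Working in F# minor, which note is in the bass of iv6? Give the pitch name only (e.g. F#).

iv in F# minor has root B; the chord is B-D-F#.
The figure 6 means first inversion — the third is in the bass.

D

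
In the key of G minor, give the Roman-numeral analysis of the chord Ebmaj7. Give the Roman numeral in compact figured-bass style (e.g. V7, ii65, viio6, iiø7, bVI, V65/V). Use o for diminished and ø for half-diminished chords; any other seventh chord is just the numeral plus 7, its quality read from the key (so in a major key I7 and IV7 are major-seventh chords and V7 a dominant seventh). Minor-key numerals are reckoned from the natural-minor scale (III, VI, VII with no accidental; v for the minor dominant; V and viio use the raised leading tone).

VI7

The pitches Eb-G-Bb-D form a major seventh chord rooted on Eb.
Eb is scale degree 6 in G minor, and a major seventh chord on that degree is written VI7.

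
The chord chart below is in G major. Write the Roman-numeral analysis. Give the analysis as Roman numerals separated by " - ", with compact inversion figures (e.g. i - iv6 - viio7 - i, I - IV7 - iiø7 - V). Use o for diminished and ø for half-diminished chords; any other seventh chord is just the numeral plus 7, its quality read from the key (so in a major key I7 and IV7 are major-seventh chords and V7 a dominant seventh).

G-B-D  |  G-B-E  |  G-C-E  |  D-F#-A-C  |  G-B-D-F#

I - vi6 - IV64 - V7 - I7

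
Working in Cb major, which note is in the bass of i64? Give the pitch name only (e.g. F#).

Gb

i in Cb major has root Cb; the chord is Cb-Ebb-Gb.
The figure 64 means second inversion — the fifth is in the bass.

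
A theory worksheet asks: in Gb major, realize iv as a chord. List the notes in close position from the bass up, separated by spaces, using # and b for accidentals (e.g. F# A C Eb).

Cb Ebb Gb

iv is the minor subdominant, borrowed from the parallel minor. In Gb major that root is Cb.
So the chord is Cb-Ebb-Gb.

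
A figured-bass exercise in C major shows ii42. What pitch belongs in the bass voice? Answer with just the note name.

C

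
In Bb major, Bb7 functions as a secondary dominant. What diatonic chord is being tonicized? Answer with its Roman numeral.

IV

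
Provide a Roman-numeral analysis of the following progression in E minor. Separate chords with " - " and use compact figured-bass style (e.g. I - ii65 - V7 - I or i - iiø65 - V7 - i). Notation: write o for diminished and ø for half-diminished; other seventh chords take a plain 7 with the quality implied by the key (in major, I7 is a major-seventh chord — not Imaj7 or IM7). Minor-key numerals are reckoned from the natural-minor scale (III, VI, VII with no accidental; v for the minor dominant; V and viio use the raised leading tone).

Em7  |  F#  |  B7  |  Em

Em7 has root E, degree 1 in E minor, so i7.
F#: chromatic; F# is V of V, so V/V.
B7: dominant seventh chord on B = scale degree 5 → V7.
Em has root E, degree 1 in E minor, so i.

i7 - V/V - V7 - i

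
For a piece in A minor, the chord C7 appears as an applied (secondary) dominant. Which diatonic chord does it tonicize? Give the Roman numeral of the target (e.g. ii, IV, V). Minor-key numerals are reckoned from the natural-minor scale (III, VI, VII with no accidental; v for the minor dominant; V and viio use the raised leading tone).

VI

The chord is a dominant seventh chord on C.
A dominant resolves down a perfect fifth: C → F. In A minor, F is scale degree 6, i.e. VI.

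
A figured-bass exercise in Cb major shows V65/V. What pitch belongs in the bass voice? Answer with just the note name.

F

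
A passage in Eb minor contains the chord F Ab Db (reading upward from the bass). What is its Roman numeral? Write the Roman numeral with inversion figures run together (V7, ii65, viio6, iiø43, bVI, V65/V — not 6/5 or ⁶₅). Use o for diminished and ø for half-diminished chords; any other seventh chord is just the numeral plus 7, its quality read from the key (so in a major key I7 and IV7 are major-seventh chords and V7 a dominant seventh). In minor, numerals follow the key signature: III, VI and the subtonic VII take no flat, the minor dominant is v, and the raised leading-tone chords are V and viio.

VII6

The pitches Db-F-Ab form a major triad rooted on Db.
In Eb minor, Db is the subtonic; the diatonic major triad there is VII.
With F in the bass the chord is in first inversion, so the figured bass is 6.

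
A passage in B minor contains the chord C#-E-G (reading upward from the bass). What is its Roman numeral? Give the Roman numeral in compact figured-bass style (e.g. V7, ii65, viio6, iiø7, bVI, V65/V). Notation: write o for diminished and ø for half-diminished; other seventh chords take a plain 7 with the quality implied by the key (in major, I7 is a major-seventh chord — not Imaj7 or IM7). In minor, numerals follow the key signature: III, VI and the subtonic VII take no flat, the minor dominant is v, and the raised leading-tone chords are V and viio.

The pitches C#-E-G form a diminished triad rooted on C#.
In B minor, C# is the supertonic; the diatonic diminished triad there is iio.

iio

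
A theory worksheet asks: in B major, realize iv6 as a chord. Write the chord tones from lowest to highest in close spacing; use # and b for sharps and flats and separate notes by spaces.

G B E

Scale degree 4 in B major is E; here the chord built on it is altered to a minor triad. iv6 is the minor subdominant, borrowed from the parallel minor.
So the chord is E-G-B, a minor triad.
With the 6 figure the chord is in first inversion; from the bass G upward in close position it reads G-B-E.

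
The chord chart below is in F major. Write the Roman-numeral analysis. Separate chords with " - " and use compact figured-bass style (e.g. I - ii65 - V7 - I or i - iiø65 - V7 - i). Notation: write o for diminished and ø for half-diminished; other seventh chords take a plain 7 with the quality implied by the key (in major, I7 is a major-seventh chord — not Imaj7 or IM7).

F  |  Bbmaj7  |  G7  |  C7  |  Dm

I - IV7 - V7/V - V7 - vi

F: root F is the tonic; major triad there is I.
Bbmaj7: major seventh chord on Bb = scale degree 4 → IV7.
G7: a dominant seventh chord on G, the applied dominant of V → V7/V.
C7: dominant seventh chord on C = scale degree 5 → V7.
Dm: root D is the submediant; minor triad there is vi.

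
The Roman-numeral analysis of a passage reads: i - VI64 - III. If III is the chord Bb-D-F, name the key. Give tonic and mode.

The chord Bb is a major triad rooted on Bb; its label is III.
Counting down 2 scale steps from Bb places the tonic on G; a major triad on degree 3 is diatonic only in minor.

G minor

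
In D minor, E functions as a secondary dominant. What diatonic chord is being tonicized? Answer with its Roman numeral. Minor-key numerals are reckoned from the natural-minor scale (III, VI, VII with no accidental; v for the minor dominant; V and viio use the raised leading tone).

V

The chord is a major triad on E.
A dominant resolves down a perfect fifth: E → A. In D minor, A is scale degree 5, i.e. V.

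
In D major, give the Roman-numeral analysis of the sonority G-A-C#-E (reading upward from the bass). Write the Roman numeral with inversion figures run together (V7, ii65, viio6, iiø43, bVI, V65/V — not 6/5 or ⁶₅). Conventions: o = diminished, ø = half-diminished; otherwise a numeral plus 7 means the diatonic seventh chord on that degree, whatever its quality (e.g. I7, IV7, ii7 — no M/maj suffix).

V42

Stacked in thirds the chord is A-C#-E-G: a dominant seventh chord on A.
In D major, A is the dominant; the diatonic dominant seventh chord there is V7.
With G in the bass the chord is in third inversion, so the figured bass is 42.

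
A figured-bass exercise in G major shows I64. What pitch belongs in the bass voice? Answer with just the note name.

D

I in G major has root G; the chord is G-B-D.
The figure 64 means second inversion — the fifth is in the bass.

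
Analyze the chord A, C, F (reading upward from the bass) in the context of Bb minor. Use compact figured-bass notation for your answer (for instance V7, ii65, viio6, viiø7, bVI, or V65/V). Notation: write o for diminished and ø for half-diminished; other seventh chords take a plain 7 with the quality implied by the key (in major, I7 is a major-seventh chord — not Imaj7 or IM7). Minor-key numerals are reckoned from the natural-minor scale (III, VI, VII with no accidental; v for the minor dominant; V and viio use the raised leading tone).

Stacked in thirds the chord is F-A-C: a major triad on F.
In Bb minor, F is the dominant; the diatonic major triad there is V.
With A in the bass the chord is in first inversion, so the figured bass is 6.

V6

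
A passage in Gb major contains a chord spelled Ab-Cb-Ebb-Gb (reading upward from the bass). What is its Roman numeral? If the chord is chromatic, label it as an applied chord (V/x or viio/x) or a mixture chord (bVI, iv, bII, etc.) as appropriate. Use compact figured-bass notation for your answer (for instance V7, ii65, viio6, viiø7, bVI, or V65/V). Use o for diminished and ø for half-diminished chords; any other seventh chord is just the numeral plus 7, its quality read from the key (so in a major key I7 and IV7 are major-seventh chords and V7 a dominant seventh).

iiø7

Stacked in thirds the chord is Ab-Cb-Ebb-Gb: a half-diminished seventh chord on Ab.
Ab is the second degree of Gb major. This is the half-diminished supertonic seventh, borrowed from the parallel minor.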